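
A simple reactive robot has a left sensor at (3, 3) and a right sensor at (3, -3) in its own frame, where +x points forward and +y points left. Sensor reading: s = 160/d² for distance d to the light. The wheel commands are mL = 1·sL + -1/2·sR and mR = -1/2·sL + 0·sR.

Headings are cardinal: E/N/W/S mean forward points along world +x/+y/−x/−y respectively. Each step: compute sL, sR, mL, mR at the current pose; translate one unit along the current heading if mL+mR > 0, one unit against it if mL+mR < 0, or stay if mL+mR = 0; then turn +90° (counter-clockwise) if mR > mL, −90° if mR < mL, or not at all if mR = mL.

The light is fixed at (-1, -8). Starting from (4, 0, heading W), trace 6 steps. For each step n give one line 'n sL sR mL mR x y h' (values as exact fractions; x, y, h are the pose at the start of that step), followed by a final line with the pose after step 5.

0 160/29 32/25 3536/725 -80/29 4 0 W
1 80/61 16/17 872/1037 -40/61 3 0 N
2 160/193 32/17 -368/3281 -80/193 3 1 E
3 20/9 40/9 0 -10/9 2 1 S
4 160/49 160/169 23120/8281 -80/49 2 2 W
5 16/17 80/97 872/1649 -8/17 1 2 N
final 1 3 E

n=0: pose=(4,0,W); sL=160/29, sR=32/25; mL=3536/725, mR=-80/29; mL+mR=1536/725 → advance +1; mR−mL=-5536/725 → turn -1·90°
n=1: pose=(3,0,N); sL=80/61, sR=16/17; mL=872/1037, mR=-40/61; mL+mR=192/1037 → advance +1; mR−mL=-1552/1037 → turn -1·90°
n=2: pose=(3,1,E); sL=160/193, sR=32/17; mL=-368/3281, mR=-80/193; mL+mR=-1728/3281 → advance -1; mR−mL=-992/3281 → turn -1·90°
n=3: pose=(2,1,S); sL=20/9, sR=40/9; mL=0, mR=-10/9; mL+mR=-10/9 → advance -1; mR−mL=-10/9 → turn -1·90°
n=4: pose=(2,2,W); sL=160/49, sR=160/169; mL=23120/8281, mR=-80/49; mL+mR=9600/8281 → advance +1; mR−mL=-36640/8281 → turn -1·90°
n=5: pose=(1,2,N); sL=16/17, sR=80/97; mL=872/1649, mR=-8/17; mL+mR=96/1649 → advance +1; mR−mL=-1648/1649 → turn -1·90°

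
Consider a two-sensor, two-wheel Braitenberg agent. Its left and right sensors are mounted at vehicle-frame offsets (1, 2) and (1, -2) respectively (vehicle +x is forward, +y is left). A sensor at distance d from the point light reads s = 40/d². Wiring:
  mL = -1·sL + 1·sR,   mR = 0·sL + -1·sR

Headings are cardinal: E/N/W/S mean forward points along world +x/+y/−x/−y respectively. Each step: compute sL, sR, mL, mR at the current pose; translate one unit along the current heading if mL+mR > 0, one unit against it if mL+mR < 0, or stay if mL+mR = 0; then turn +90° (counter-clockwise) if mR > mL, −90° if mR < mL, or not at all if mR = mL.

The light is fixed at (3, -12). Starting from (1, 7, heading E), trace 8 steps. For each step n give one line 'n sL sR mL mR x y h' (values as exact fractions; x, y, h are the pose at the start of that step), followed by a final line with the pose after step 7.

n=0: pose=(1,7,E); sL=20/221, sR=4/29; mL=304/6409, mR=-4/29; mL+mR=-20/221 → advance -1; mR−mL=-1188/6409 → turn -1·90°
n=1: pose=(0,7,S); sL=8/65, sR=40/349; mL=-192/22685, mR=-40/349; mL+mR=-8/65 → advance -1; mR−mL=-2408/22685 → turn -1·90°
n=2: pose=(0,8,W); sL=2/17, sR=2/25; mL=-16/425, mR=-2/25; mL+mR=-2/17 → advance -1; mR−mL=-18/425 → turn -1·90°
n=3: pose=(1,8,N); sL=40/457, sR=40/441; mL=640/201537, mR=-40/441; mL+mR=-40/457 → advance -1; mR−mL=-18920/201537 → turn -1·90°
n=4: pose=(1,7,E); sL=20/221, sR=4/29; mL=304/6409, mR=-4/29; mL+mR=-20/221 → advance -1; mR−mL=-1188/6409 → turn -1·90°
n=5: pose=(0,7,S); sL=8/65, sR=40/349; mL=-192/22685, mR=-40/349; mL+mR=-8/65 → advance -1; mR−mL=-2408/22685 → turn -1·90°
n=6: pose=(0,8,W); sL=2/17, sR=2/25; mL=-16/425, mR=-2/25; mL+mR=-2/17 → advance -1; mR−mL=-18/425 → turn -1·90°
n=7: pose=(1,8,N); sL=40/457, sR=40/441; mL=640/201537, mR=-40/441; mL+mR=-40/457 → advance -1; mR−mL=-18920/201537 → turn -1·90°

0 20/221 4/29 304/6409 -4/29 1 7 E
1 8/65 40/349 -192/22685 -40/349 0 7 S
2 2/17 2/25 -16/425 -2/25 0 8 W
3 40/457 40/441 640/201537 -40/441 1 8 N
4 20/221 4/29 304/6409 -4/29 1 7 E
5 8/65 40/349 -192/22685 -40/349 0 7 S
6 2/17 2/25 -16/425 -2/25 0 8 W
7 40/457 40/441 640/201537 -40/441 1 8 N
final 1 7 E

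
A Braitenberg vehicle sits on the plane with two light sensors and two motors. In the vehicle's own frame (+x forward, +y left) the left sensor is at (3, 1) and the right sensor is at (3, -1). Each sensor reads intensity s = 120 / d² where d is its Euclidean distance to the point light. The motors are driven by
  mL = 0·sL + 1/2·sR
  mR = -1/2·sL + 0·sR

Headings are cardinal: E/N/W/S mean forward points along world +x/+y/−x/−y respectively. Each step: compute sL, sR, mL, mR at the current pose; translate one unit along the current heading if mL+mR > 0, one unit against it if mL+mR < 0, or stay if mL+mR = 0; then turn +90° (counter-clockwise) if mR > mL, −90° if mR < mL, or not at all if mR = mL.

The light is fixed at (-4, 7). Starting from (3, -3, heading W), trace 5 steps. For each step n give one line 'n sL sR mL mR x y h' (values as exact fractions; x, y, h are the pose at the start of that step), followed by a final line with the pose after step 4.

0 120/137 120/97 60/97 -60/137 3 -3 W
1 60/37 60/49 30/49 -30/37 2 -3 N
2 120/181 8/15 4/15 -60/181 2 -4 E
3 15/29 30/53 15/53 -15/58 1 -4 S
4 120/173 24/25 12/25 -60/173 1 -5 W
final 0 -5 N

n=0: pose=(3,-3,W); sL=120/137, sR=120/97; mL=60/97, mR=-60/137; mL+mR=2400/13289 → advance +1; mR−mL=-14040/13289 → turn -1·90°
n=1: pose=(2,-3,N); sL=60/37, sR=60/49; mL=30/49, mR=-30/37; mL+mR=-360/1813 → advance -1; mR−mL=-2580/1813 → turn -1·90°
n=2: pose=(2,-4,E); sL=120/181, sR=8/15; mL=4/15, mR=-60/181; mL+mR=-176/2715 → advance -1; mR−mL=-1624/2715 → turn -1·90°
n=3: pose=(1,-4,S); sL=15/29, sR=30/53; mL=15/53, mR=-15/58; mL+mR=75/3074 → advance +1; mR−mL=-1665/3074 → turn -1·90°
n=4: pose=(1,-5,W); sL=120/173, sR=24/25; mL=12/25, mR=-60/173; mL+mR=576/4325 → advance +1; mR−mL=-3576/4325 → turn -1·90°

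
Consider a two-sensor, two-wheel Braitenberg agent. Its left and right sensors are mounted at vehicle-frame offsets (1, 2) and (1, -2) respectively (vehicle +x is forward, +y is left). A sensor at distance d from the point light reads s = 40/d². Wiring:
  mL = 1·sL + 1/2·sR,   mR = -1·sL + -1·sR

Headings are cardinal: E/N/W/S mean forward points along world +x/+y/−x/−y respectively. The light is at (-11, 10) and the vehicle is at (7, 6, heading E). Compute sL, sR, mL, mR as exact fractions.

8/73 40/397 4636/28981 -6096/28981

left sensor world pos  = (8, 8); dL² = 365
right sensor world pos = (8, 4); dR² = 397
sL = 40/365 = 8/73
sR = 40/397 = 40/397
mL = 1·sL + 1/2·sR = 4636/28981
mR = -1·sL + -1·sR = -6096/28981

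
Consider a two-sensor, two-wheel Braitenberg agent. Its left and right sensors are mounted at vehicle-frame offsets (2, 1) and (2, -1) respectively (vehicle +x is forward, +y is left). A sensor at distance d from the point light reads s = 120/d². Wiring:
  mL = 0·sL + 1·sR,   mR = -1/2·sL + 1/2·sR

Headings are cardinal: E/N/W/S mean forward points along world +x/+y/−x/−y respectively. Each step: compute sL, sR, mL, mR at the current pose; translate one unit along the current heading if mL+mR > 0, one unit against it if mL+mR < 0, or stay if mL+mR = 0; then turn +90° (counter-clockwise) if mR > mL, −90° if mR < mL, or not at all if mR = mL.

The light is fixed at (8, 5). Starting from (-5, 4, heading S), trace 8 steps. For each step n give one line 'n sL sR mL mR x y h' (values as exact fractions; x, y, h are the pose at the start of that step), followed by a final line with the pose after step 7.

0 40/51 24/41 24/41 -208/2091 -5 4 S
1 20/39 60/113 60/113 40/4407 -5 3 W
2 8/15 120/169 120/169 224/2535 -6 3 N
3 5/6 30/37 30/37 -5/444 -6 4 E
4 40/51 24/41 24/41 -208/2091 -5 4 S
5 20/39 60/113 60/113 40/4407 -5 3 W
6 8/15 120/169 120/169 224/2535 -6 3 N
7 5/6 30/37 30/37 -5/444 -6 4 E
final -5 4 S

n=0: pose=(-5,4,S); sL=40/51, sR=24/41; mL=24/41, mR=-208/2091; mL+mR=1016/2091 → advance +1; mR−mL=-1432/2091 → turn -1·90°
n=1: pose=(-5,3,W); sL=20/39, sR=60/113; mL=60/113, mR=40/4407; mL+mR=2380/4407 → advance +1; mR−mL=-2300/4407 → turn -1·90°
n=2: pose=(-6,3,N); sL=8/15, sR=120/169; mL=120/169, mR=224/2535; mL+mR=2024/2535 → advance +1; mR−mL=-1576/2535 → turn -1·90°
n=3: pose=(-6,4,E); sL=5/6, sR=30/37; mL=30/37, mR=-5/444; mL+mR=355/444 → advance +1; mR−mL=-365/444 → turn -1·90°
n=4: pose=(-5,4,S); sL=40/51, sR=24/41; mL=24/41, mR=-208/2091; mL+mR=1016/2091 → advance +1; mR−mL=-1432/2091 → turn -1·90°
n=5: pose=(-5,3,W); sL=20/39, sR=60/113; mL=60/113, mR=40/4407; mL+mR=2380/4407 → advance +1; mR−mL=-2300/4407 → turn -1·90°
n=6: pose=(-6,3,N); sL=8/15, sR=120/169; mL=120/169, mR=224/2535; mL+mR=2024/2535 → advance +1; mR−mL=-1576/2535 → turn -1·90°
n=7: pose=(-6,4,E); sL=5/6, sR=30/37; mL=30/37, mR=-5/444; mL+mR=355/444 → advance +1; mR−mL=-365/444 → turn -1·90°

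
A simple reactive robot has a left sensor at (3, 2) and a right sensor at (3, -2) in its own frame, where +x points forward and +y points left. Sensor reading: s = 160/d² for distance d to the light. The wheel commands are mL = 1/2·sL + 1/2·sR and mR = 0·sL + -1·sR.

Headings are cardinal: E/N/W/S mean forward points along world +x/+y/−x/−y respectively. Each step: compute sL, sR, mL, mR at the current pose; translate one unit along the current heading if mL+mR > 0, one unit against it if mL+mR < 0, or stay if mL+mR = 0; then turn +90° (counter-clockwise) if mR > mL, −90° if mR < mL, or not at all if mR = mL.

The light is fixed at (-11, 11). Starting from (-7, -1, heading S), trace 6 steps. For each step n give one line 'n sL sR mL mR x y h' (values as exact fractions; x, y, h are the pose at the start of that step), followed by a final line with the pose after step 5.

0 160/261 160/229 39200/59769 -160/229 -7 -1 S
1 16/17 80/41 1008/697 -80/41 -7 0 W
2 160/73 160/113 14880/8249 -160/113 -6 0 N
3 5/4 10/13 105/104 -10/13 -6 1 E
4 160/233 32/37 6688/8621 -32/37 -5 1 S
5 16/13 80/29 752/377 -80/29 -5 2 W
final -4 2 N

n=0: pose=(-7,-1,S); sL=160/261, sR=160/229; mL=39200/59769, mR=-160/229; mL+mR=-2560/59769 → advance -1; mR−mL=-80960/59769 → turn -1·90°
n=1: pose=(-7,0,W); sL=16/17, sR=80/41; mL=1008/697, mR=-80/41; mL+mR=-352/697 → advance -1; mR−mL=-2368/697 → turn -1·90°
n=2: pose=(-6,0,N); sL=160/73, sR=160/113; mL=14880/8249, mR=-160/113; mL+mR=3200/8249 → advance +1; mR−mL=-26560/8249 → turn -1·90°
n=3: pose=(-6,1,E); sL=5/4, sR=10/13; mL=105/104, mR=-10/13; mL+mR=25/104 → advance +1; mR−mL=-185/104 → turn -1·90°
n=4: pose=(-5,1,S); sL=160/233, sR=32/37; mL=6688/8621, mR=-32/37; mL+mR=-768/8621 → advance -1; mR−mL=-14144/8621 → turn -1·90°
n=5: pose=(-5,2,W); sL=16/13, sR=80/29; mL=752/377, mR=-80/29; mL+mR=-288/377 → advance -1; mR−mL=-1792/377 → turn -1·90°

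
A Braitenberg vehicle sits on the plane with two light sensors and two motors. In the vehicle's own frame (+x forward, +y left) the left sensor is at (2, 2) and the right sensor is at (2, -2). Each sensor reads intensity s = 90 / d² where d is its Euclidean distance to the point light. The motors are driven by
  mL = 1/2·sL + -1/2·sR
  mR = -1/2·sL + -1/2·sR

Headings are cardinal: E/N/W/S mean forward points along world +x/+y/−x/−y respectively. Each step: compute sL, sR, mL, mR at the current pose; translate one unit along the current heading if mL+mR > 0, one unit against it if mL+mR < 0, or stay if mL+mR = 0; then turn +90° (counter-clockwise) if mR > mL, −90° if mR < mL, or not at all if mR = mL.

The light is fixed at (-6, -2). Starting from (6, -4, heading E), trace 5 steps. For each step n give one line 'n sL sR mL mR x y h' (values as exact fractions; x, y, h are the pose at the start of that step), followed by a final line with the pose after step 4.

0 45/98 45/106 45/2597 -2295/5194 6 -4 E
1 18/37 90/97 -792/3589 -2538/3589 5 -4 S
2 1 45/41 -2/41 -43/41 5 -3 W
3 90/101 90/197 4320/19897 -13410/19897 6 -3 N
4 45/98 45/106 45/2597 -2295/5194 6 -4 E
final 5 -4 S

n=0: pose=(6,-4,E); sL=45/98, sR=45/106; mL=45/2597, mR=-2295/5194; mL+mR=-45/106 → advance -1; mR−mL=-45/98 → turn -1·90°
n=1: pose=(5,-4,S); sL=18/37, sR=90/97; mL=-792/3589, mR=-2538/3589; mL+mR=-90/97 → advance -1; mR−mL=-18/37 → turn -1·90°
n=2: pose=(5,-3,W); sL=1, sR=45/41; mL=-2/41, mR=-43/41; mL+mR=-45/41 → advance -1; mR−mL=-1 → turn -1·90°
n=3: pose=(6,-3,N); sL=90/101, sR=90/197; mL=4320/19897, mR=-13410/19897; mL+mR=-90/197 → advance -1; mR−mL=-90/101 → turn -1·90°
n=4: pose=(6,-4,E); sL=45/98, sR=45/106; mL=45/2597, mR=-2295/5194; mL+mR=-45/106 → advance -1; mR−mL=-45/98 → turn -1·90°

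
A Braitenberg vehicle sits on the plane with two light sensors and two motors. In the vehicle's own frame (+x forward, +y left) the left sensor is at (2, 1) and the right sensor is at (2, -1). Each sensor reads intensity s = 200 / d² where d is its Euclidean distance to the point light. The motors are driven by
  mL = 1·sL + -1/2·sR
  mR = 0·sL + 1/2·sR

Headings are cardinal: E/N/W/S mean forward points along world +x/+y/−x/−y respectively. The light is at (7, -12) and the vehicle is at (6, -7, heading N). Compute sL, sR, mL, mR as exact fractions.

200/53 200/49 4500/2597 100/49

left sensor world pos  = (5, -5); dL² = 53
right sensor world pos = (7, -5); dR² = 49
sL = 200/53 = 200/53
sR = 200/49 = 200/49
mL = 1·sL + -1/2·sR = 4500/2597
mR = 0·sL + 1/2·sR = 100/49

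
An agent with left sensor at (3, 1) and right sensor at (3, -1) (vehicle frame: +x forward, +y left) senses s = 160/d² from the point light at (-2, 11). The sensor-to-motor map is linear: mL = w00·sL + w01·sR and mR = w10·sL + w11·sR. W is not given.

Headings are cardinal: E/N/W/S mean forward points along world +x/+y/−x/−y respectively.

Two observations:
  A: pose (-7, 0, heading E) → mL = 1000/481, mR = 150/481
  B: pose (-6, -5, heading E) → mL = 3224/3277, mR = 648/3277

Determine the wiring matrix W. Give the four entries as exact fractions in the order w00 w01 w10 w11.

1 1/2 -1/2 1

obs A: pose=(-7,0,E) → sL=20/13, sR=40/37, mL=1000/481, mR=150/481
obs B: pose=(-6,-5,E) → sL=80/113, sR=16/29, mL=3224/3277, mR=648/3277
sensor matrix S = [[20/13, 40/37], [80/113, 16/29]]; det S = 131520/1576237
solve [mL_A; mL_B] = S·[w00; w01] and [mR_A; mR_B] = S·[w10; w11]:
  w00 = 1, w01 = 1/2, w10 = -1/2, w11 = 1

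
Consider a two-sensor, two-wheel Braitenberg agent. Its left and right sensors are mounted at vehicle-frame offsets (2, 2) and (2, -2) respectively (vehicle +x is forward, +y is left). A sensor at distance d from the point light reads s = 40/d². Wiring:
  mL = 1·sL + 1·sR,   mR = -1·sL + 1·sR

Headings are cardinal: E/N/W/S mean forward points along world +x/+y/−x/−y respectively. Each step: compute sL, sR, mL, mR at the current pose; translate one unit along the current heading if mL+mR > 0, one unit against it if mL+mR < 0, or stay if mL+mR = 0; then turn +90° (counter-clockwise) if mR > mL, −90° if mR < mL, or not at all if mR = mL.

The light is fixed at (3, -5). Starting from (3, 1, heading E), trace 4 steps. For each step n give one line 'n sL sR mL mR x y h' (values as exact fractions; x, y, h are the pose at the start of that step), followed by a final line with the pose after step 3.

n=0: pose=(3,1,E); sL=10/17, sR=2; mL=44/17, mR=24/17; mL+mR=4 → advance +1; mR−mL=-20/17 → turn -1·90°
n=1: pose=(4,1,S); sL=8/5, sR=40/17; mL=336/85, mR=64/85; mL+mR=80/17 → advance +1; mR−mL=-16/5 → turn -1·90°
n=2: pose=(4,0,W); sL=4, sR=4/5; mL=24/5, mR=-16/5; mL+mR=8/5 → advance +1; mR−mL=-8 → turn -1·90°
n=3: pose=(3,0,N); sL=40/53, sR=40/53; mL=80/53, mR=0; mL+mR=80/53 → advance +1; mR−mL=-80/53 → turn -1·90°

0 10/17 2 44/17 24/17 3 1 E
1 8/5 40/17 336/85 64/85 4 1 S
2 4 4/5 24/5 -16/5 4 0 W
3 40/53 40/53 80/53 0 3 0 N
final 3 1 E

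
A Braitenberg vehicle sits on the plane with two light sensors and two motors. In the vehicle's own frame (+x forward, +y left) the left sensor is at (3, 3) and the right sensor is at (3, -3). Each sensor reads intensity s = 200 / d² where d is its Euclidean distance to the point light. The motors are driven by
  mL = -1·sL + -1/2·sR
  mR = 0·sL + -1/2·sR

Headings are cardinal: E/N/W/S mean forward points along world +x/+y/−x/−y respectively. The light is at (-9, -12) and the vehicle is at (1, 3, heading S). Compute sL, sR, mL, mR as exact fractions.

200/313 200/193 -69900/60409 -100/193

left sensor world pos  = (4, 0); dL² = 313
right sensor world pos = (-2, 0); dR² = 193
sL = 200/313 = 200/313
sR = 200/193 = 200/193
mL = -1·sL + -1/2·sR = -69900/60409
mR = 0·sL + -1/2·sR = -100/193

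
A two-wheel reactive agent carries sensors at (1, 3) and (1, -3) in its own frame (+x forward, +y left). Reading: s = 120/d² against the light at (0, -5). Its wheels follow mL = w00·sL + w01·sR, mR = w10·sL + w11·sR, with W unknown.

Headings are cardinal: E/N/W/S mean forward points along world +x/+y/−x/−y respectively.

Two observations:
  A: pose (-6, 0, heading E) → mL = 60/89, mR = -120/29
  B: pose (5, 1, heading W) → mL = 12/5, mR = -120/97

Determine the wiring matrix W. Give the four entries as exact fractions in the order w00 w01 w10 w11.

1/2 0 0 -1

obs A: pose=(-6,0,E) → sL=120/89, sR=120/29, mL=60/89, mR=-120/29
obs B: pose=(5,1,W) → sL=24/5, sR=120/97, mL=12/5, mR=-120/97
sensor matrix S = [[120/89, 120/29], [24/5, 120/97]]; det S = -4555008/250357
solve [mL_A; mL_B] = S·[w00; w01] and [mR_A; mR_B] = S·[w10; w11]:
  w00 = 1/2, w01 = 0, w10 = 0, w11 = -1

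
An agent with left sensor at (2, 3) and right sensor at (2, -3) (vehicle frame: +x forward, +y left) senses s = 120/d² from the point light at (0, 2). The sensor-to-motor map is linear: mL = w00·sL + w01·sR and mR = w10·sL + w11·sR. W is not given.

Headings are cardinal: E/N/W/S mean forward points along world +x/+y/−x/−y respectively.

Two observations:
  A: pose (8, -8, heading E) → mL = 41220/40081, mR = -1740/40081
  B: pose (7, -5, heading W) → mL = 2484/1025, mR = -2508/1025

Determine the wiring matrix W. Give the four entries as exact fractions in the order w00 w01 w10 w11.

obs A: pose=(8,-8,E) → sL=120/149, sR=120/269, mL=41220/40081, mR=-1740/40081
obs B: pose=(7,-5,W) → sL=24/25, sR=120/41, mL=2484/1025, mR=-2508/1025
sensor matrix S = [[120/149, 120/269], [24/25, 120/41]]; det S = 15849216/8216605
solve [mL_A; mL_B] = S·[w00; w01] and [mR_A; mR_B] = S·[w10; w11]:
  w00 = 1, w01 = 1/2, w10 = 1/2, w11 = -1

1 1/2 1/2 -1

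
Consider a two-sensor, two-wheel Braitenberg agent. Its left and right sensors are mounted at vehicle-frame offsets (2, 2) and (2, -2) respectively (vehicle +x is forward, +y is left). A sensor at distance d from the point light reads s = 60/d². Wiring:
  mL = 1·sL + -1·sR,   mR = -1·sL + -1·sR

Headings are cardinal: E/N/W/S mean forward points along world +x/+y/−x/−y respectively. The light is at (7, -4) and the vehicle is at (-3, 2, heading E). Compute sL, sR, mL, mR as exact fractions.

left sensor world pos  = (-1, 4); dL² = 128
right sensor world pos = (-1, 0); dR² = 80
sL = 60/128 = 15/32
sR = 60/80 = 3/4
mL = 1·sL + -1·sR = -9/32
mR = -1·sL + -1·sR = -39/32

15/32 3/4 -9/32 -39/32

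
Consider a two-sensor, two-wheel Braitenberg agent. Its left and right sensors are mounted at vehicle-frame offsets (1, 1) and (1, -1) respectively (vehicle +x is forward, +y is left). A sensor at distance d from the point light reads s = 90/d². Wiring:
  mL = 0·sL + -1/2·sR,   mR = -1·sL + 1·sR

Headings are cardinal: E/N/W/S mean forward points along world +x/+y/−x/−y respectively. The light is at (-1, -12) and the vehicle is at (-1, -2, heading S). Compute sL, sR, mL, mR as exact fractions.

45/41 45/41 -45/82 0

left sensor world pos  = (0, -3); dL² = 82
right sensor world pos = (-2, -3); dR² = 82
sL = 90/82 = 45/41
sR = 90/82 = 45/41
mL = 0·sL + -1/2·sR = -45/82
mR = -1·sL + 1·sR = 0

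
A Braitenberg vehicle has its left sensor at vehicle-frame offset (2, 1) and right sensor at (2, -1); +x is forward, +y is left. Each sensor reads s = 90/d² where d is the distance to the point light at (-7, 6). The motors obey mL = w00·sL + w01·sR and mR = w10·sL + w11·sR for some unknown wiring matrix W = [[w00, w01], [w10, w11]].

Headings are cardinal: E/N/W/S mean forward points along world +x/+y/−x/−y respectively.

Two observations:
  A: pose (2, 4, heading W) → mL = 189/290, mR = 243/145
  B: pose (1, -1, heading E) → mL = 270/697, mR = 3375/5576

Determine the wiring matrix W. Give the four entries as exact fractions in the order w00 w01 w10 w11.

obs A: pose=(2,4,W) → sL=45/29, sR=9/5, mL=189/290, mR=243/145
obs B: pose=(1,-1,E) → sL=45/68, sR=45/82, mL=270/697, mR=3375/5576
sensor matrix S = [[45/29, 9/5], [45/68, 45/82]]; det S = -27459/80852
solve [mL_A; mL_B] = S·[w00; w01] and [mR_A; mR_B] = S·[w10; w11]:
  w00 = 1, w01 = -1/2, w10 = 1/2, w11 = 1/2

1 -1/2 1/2 1/2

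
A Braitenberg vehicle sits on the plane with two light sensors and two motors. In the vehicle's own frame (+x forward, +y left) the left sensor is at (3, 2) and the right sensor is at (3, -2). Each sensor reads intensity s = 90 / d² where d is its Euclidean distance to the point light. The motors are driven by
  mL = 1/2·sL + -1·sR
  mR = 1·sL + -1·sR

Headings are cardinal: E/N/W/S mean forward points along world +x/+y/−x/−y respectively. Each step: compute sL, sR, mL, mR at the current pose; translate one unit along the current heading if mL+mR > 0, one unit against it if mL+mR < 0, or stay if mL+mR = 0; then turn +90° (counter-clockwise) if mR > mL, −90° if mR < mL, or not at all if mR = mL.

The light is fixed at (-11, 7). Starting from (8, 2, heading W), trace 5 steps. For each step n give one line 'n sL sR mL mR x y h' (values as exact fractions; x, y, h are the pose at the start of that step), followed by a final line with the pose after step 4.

0 18/61 18/53 -621/3233 -144/3233 8 2 W
1 45/274 45/194 -7965/53156 -900/13289 9 2 S
2 90/533 18/113 -4509/60229 576/60229 9 3 E
3 9/29 45/221 -621/12818 684/6409 8 3 N
4 90/281 90/257 -13725/72217 -2160/72217 8 4 W
final 9 4 S

n=0: pose=(8,2,W); sL=18/61, sR=18/53; mL=-621/3233, mR=-144/3233; mL+mR=-765/3233 → advance -1; mR−mL=9/61 → turn +1·90°
n=1: pose=(9,2,S); sL=45/274, sR=45/194; mL=-7965/53156, mR=-900/13289; mL+mR=-11565/53156 → advance -1; mR−mL=45/548 → turn +1·90°
n=2: pose=(9,3,E); sL=90/533, sR=18/113; mL=-4509/60229, mR=576/60229; mL+mR=-3933/60229 → advance -1; mR−mL=45/533 → turn +1·90°
n=3: pose=(8,3,N); sL=9/29, sR=45/221; mL=-621/12818, mR=684/6409; mL+mR=747/12818 → advance +1; mR−mL=9/58 → turn +1·90°
n=4: pose=(8,4,W); sL=90/281, sR=90/257; mL=-13725/72217, mR=-2160/72217; mL+mR=-15885/72217 → advance -1; mR−mL=45/281 → turn +1·90°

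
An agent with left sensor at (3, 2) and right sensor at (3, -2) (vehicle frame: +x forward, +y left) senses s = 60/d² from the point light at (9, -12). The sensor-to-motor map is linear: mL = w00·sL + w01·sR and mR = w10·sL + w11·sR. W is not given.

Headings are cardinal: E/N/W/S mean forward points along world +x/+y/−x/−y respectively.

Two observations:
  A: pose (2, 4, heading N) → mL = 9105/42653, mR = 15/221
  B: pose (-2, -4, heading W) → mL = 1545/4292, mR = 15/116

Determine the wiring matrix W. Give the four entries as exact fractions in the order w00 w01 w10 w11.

1 1/2 1/2 0

obs A: pose=(2,4,N) → sL=30/221, sR=30/193, mL=9105/42653, mR=15/221
obs B: pose=(-2,-4,W) → sL=15/58, sR=15/74, mL=1545/4292, mR=15/116
sensor matrix S = [[30/221, 30/193], [15/58, 15/74]]; det S = -580500/45766669
solve [mL_A; mL_B] = S·[w00; w01] and [mR_A; mR_B] = S·[w10; w11]:
  w00 = 1, w01 = 1/2, w10 = 1/2, w11 = 0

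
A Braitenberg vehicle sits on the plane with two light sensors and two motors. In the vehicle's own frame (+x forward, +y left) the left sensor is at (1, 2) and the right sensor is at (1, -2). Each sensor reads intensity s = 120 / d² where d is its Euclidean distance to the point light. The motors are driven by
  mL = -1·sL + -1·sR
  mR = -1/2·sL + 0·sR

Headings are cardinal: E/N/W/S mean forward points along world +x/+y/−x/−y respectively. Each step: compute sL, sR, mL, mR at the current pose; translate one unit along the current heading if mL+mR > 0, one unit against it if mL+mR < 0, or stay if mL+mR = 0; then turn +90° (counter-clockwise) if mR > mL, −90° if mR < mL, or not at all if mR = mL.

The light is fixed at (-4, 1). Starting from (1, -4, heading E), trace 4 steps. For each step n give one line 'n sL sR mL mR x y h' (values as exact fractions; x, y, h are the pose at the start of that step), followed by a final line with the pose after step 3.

n=0: pose=(1,-4,E); sL=8/3, sR=24/17; mL=-208/51, mR=-4/3; mL+mR=-92/17 → advance -1; mR−mL=140/51 → turn +1·90°
n=1: pose=(0,-4,N); sL=6, sR=30/13; mL=-108/13, mR=-3; mL+mR=-147/13 → advance -1; mR−mL=69/13 → turn +1·90°
n=2: pose=(0,-5,W); sL=120/73, sR=24/5; mL=-2352/365, mR=-60/73; mL+mR=-2652/365 → advance -1; mR−mL=2052/365 → turn +1·90°
n=3: pose=(1,-5,S); sL=60/49, sR=60/29; mL=-4680/1421, mR=-30/49; mL+mR=-5550/1421 → advance -1; mR−mL=3810/1421 → turn +1·90°

0 8/3 24/17 -208/51 -4/3 1 -4 E
1 6 30/13 -108/13 -3 0 -4 N
2 120/73 24/5 -2352/365 -60/73 0 -5 W
3 60/49 60/29 -4680/1421 -30/49 1 -5 S
final 1 -4 E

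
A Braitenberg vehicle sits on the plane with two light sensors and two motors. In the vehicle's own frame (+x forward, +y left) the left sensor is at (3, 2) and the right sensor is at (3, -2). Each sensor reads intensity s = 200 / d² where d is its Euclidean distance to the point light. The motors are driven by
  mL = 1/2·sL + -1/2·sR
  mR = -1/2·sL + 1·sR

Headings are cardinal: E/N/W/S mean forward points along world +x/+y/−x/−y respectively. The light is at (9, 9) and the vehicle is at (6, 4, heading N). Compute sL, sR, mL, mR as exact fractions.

200/29 40 -480/29 1060/29

left sensor world pos  = (4, 7); dL² = 29
right sensor world pos = (8, 7); dR² = 5
sL = 200/29 = 200/29
sR = 200/5 = 40
mL = 1/2·sL + -1/2·sR = -480/29
mR = -1/2·sL + 1·sR = 1060/29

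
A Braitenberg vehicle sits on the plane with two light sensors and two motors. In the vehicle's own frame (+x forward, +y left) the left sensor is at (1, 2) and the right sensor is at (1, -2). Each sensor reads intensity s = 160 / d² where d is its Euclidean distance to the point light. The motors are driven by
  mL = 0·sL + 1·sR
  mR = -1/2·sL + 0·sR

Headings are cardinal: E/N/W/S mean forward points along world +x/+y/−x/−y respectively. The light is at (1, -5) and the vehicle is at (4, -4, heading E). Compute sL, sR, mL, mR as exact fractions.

left sensor world pos  = (5, -2); dL² = 25
right sensor world pos = (5, -6); dR² = 17
sL = 160/25 = 32/5
sR = 160/17 = 160/17
mL = 0·sL + 1·sR = 160/17
mR = -1/2·sL + 0·sR = -16/5

32/5 160/17 160/17 -16/5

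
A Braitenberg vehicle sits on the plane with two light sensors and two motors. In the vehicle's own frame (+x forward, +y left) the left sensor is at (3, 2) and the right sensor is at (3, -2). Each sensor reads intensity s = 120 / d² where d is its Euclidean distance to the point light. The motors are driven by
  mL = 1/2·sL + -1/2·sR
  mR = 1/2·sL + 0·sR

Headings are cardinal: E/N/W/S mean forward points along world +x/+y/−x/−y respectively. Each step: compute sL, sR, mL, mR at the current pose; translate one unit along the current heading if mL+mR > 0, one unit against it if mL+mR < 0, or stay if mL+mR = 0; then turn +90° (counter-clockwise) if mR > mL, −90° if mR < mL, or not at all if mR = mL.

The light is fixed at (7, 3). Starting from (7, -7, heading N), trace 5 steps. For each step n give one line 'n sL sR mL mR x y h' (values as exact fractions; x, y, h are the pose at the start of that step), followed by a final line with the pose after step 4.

n=0: pose=(7,-7,N); sL=120/53, sR=120/53; mL=0, mR=60/53; mL+mR=60/53 → advance +1; mR−mL=60/53 → turn +1·90°
n=1: pose=(7,-6,W); sL=12/13, sR=60/29; mL=-216/377, mR=6/13; mL+mR=-42/377 → advance -1; mR−mL=30/29 → turn +1·90°
n=2: pose=(8,-6,S); sL=40/51, sR=24/29; mL=-32/1479, mR=20/51; mL+mR=548/1479 → advance +1; mR−mL=12/29 → turn +1·90°
n=3: pose=(8,-7,E); sL=3/2, sR=3/4; mL=3/8, mR=3/4; mL+mR=9/8 → advance +1; mR−mL=3/8 → turn +1·90°
n=4: pose=(9,-7,N); sL=120/49, sR=24/13; mL=192/637, mR=60/49; mL+mR=972/637 → advance +1; mR−mL=12/13 → turn +1·90°

0 120/53 120/53 0 60/53 7 -7 N
1 12/13 60/29 -216/377 6/13 7 -6 W
2 40/51 24/29 -32/1479 20/51 8 -6 S
3 3/2 3/4 3/8 3/4 8 -7 E
4 120/49 24/13 192/637 60/49 9 -7 N
final 9 -6 W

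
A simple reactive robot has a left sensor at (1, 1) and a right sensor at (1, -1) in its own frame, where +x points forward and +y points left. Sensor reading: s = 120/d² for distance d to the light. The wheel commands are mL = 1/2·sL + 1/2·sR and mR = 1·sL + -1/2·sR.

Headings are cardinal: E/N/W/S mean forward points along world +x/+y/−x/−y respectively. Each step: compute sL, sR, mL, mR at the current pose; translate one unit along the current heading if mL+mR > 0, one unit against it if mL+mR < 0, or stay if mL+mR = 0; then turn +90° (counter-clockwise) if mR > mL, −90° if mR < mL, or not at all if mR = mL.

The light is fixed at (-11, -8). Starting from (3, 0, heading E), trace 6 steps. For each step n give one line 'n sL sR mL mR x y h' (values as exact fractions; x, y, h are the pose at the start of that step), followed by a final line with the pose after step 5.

0 20/51 60/137 2900/6987 1210/6987 3 0 E
1 24/61 24/49 1320/2989 444/2989 4 0 S
2 15/29 6/13 369/754 108/377 4 -1 W
3 120/233 120/289 31320/67337 20700/67337 3 -1 N
4 20/51 60/137 2900/6987 1210/6987 3 0 E
5 24/61 24/49 1320/2989 444/2989 4 0 S
final 4 -1 W

n=0: pose=(3,0,E); sL=20/51, sR=60/137; mL=2900/6987, mR=1210/6987; mL+mR=10/17 → advance +1; mR−mL=-1690/6987 → turn -1·90°
n=1: pose=(4,0,S); sL=24/61, sR=24/49; mL=1320/2989, mR=444/2989; mL+mR=36/61 → advance +1; mR−mL=-876/2989 → turn -1·90°
n=2: pose=(4,-1,W); sL=15/29, sR=6/13; mL=369/754, mR=108/377; mL+mR=45/58 → advance +1; mR−mL=-153/754 → turn -1·90°
n=3: pose=(3,-1,N); sL=120/233, sR=120/289; mL=31320/67337, mR=20700/67337; mL+mR=180/233 → advance +1; mR−mL=-10620/67337 → turn -1·90°
n=4: pose=(3,0,E); sL=20/51, sR=60/137; mL=2900/6987, mR=1210/6987; mL+mR=10/17 → advance +1; mR−mL=-1690/6987 → turn -1·90°
n=5: pose=(4,0,S); sL=24/61, sR=24/49; mL=1320/2989, mR=444/2989; mL+mR=36/61 → advance +1; mR−mL=-876/2989 → turn -1·90°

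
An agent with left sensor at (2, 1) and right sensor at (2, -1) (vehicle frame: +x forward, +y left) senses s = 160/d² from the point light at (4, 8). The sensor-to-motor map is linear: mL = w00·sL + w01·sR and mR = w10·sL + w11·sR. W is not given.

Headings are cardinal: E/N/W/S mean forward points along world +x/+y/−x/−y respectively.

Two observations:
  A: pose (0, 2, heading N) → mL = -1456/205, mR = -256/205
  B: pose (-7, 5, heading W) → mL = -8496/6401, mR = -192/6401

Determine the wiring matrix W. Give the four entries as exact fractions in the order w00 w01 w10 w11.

obs A: pose=(0,2,N) → sL=160/41, sR=32/5, mL=-1456/205, mR=-256/205
obs B: pose=(-7,5,W) → sL=32/37, sR=160/173, mL=-8496/6401, mR=-192/6401
sensor matrix S = [[160/41, 32/5], [32/37, 160/173]]; det S = -2527232/1312205
solve [mL_A; mL_B] = S·[w00; w01] and [mR_A; mR_B] = S·[w10; w11]:
  w00 = -1, w01 = -1/2, w10 = 1/2, w11 = -1/2

-1 -1/2 1/2 -1/2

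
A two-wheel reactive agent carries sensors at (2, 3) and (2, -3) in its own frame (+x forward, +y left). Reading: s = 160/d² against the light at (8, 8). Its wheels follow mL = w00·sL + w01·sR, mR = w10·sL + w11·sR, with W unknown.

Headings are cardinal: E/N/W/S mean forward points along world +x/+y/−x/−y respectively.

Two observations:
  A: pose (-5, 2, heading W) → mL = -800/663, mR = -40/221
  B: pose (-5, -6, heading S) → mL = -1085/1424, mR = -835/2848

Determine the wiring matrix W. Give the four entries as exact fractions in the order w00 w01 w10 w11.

-1 -1 -1 1/2

obs A: pose=(-5,2,W) → sL=80/153, sR=80/117, mL=-800/663, mR=-40/221
obs B: pose=(-5,-6,S) → sL=40/89, sR=5/16, mL=-1085/1424, mR=-835/2848
sensor matrix S = [[80/153, 80/117], [40/89, 5/16]]; det S = -25475/177021
solve [mL_A; mL_B] = S·[w00; w01] and [mR_A; mR_B] = S·[w10; w11]:
  w00 = -1, w01 = -1, w10 = -1, w11 = 1/2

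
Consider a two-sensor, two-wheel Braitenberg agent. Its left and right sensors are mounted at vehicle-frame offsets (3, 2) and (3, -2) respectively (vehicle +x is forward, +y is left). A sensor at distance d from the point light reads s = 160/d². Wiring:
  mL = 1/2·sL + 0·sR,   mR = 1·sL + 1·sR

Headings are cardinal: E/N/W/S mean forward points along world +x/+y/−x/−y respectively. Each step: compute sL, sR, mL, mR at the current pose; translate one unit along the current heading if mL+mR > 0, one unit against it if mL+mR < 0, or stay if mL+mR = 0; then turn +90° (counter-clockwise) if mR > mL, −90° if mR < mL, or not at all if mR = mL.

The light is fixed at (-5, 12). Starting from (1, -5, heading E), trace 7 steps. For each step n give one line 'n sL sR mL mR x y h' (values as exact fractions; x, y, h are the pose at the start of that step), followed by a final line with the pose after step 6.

n=0: pose=(1,-5,E); sL=80/153, sR=80/221; mL=40/153, mR=1760/1989; mL+mR=760/663 → advance +1; mR−mL=1240/1989 → turn +1·90°
n=1: pose=(2,-5,N); sL=160/221, sR=160/277; mL=80/221, mR=79680/61217; mL+mR=101840/61217 → advance +1; mR−mL=57520/61217 → turn +1·90°
n=2: pose=(2,-4,W); sL=8/17, sR=40/53; mL=4/17, mR=1104/901; mL+mR=1316/901 → advance +1; mR−mL=892/901 → turn +1·90°
n=3: pose=(1,-4,S); sL=32/85, sR=160/377; mL=16/85, mR=25664/32045; mL+mR=31696/32045 → advance +1; mR−mL=19632/32045 → turn +1·90°
n=4: pose=(1,-5,E); sL=80/153, sR=80/221; mL=40/153, mR=1760/1989; mL+mR=760/663 → advance +1; mR−mL=1240/1989 → turn +1·90°
n=5: pose=(2,-5,N); sL=160/221, sR=160/277; mL=80/221, mR=79680/61217; mL+mR=101840/61217 → advance +1; mR−mL=57520/61217 → turn +1·90°
n=6: pose=(2,-4,W); sL=8/17, sR=40/53; mL=4/17, mR=1104/901; mL+mR=1316/901 → advance +1; mR−mL=892/901 → turn +1·90°

0 80/153 80/221 40/153 1760/1989 1 -5 E
1 160/221 160/277 80/221 79680/61217 2 -5 N
2 8/17 40/53 4/17 1104/901 2 -4 W
3 32/85 160/377 16/85 25664/32045 1 -4 S
4 80/153 80/221 40/153 1760/1989 1 -5 E
5 160/221 160/277 80/221 79680/61217 2 -5 N
6 8/17 40/53 4/17 1104/901 2 -4 W
final 1 -4 S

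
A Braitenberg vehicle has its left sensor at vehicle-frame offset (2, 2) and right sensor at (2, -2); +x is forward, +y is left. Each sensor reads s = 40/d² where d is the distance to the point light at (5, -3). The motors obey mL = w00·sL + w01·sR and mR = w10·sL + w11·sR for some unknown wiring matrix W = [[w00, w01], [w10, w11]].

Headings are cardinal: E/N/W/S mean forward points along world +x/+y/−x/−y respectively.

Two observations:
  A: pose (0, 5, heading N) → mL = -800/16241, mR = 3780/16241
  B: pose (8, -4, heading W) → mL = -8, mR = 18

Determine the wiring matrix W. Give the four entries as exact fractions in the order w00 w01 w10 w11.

obs A: pose=(0,5,N) → sL=40/149, sR=40/109, mL=-800/16241, mR=3780/16241
obs B: pose=(8,-4,W) → sL=4, sR=20, mL=-8, mR=18
sensor matrix S = [[40/149, 40/109], [4, 20]]; det S = 63360/16241
solve [mL_A; mL_B] = S·[w00; w01] and [mR_A; mR_B] = S·[w10; w11]:
  w00 = 1/2, w01 = -1/2, w10 = -1/2, w11 = 1

1/2 -1/2 -1/2 1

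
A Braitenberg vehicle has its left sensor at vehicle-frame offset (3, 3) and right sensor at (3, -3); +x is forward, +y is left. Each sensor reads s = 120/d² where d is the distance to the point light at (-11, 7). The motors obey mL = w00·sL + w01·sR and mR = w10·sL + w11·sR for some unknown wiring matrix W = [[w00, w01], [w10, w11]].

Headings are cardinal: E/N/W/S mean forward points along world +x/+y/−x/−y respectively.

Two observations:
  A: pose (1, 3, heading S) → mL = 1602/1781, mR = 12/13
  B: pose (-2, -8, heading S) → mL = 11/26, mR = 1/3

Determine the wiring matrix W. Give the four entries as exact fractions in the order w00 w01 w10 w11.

obs A: pose=(1,3,S) → sL=60/137, sR=12/13, mL=1602/1781, mR=12/13
obs B: pose=(-2,-8,S) → sL=10/39, sR=1/3, mL=11/26, mR=1/3
sensor matrix S = [[60/137, 12/13], [10/39, 1/3]]; det S = -2100/23153
solve [mL_A; mL_B] = S·[w00; w01] and [mR_A; mR_B] = S·[w10; w11]:
  w00 = 1, w01 = 1/2, w10 = 0, w11 = 1

1 1/2 0 1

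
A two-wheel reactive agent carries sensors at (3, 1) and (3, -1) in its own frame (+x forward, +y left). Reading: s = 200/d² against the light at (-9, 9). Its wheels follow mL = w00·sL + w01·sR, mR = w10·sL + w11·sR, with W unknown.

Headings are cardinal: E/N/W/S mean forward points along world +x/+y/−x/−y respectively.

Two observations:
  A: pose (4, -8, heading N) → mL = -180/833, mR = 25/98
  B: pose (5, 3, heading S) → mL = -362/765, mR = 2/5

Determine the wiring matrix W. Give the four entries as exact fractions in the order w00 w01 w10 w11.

obs A: pose=(4,-8,N) → sL=10/17, sR=25/49, mL=-180/833, mR=25/98
obs B: pose=(5,3,S) → sL=100/153, sR=4/5, mL=-362/765, mR=2/5
sensor matrix S = [[10/17, 25/49], [100/153, 4/5]]; det S = 1028/7497
solve [mL_A; mL_B] = S·[w00; w01] and [mR_A; mR_B] = S·[w10; w11]:
  w00 = 1/2, w01 = -1, w10 = 0, w11 = 1/2

1/2 -1 0 1/2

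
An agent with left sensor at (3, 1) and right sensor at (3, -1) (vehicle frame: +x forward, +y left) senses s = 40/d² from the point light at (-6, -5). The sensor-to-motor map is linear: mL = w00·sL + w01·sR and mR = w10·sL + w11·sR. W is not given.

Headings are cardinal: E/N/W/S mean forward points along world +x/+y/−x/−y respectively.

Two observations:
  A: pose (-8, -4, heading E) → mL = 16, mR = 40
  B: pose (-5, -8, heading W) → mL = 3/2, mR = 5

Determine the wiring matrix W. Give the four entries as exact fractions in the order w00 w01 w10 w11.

-1/2 1/2 0 1

obs A: pose=(-8,-4,E) → sL=8, sR=40, mL=16, mR=40
obs B: pose=(-5,-8,W) → sL=2, sR=5, mL=3/2, mR=5
sensor matrix S = [[8, 40], [2, 5]]; det S = -40
solve [mL_A; mL_B] = S·[w00; w01] and [mR_A; mR_B] = S·[w10; w11]:
  w00 = -1/2, w01 = 1/2, w10 = 0, w11 = 1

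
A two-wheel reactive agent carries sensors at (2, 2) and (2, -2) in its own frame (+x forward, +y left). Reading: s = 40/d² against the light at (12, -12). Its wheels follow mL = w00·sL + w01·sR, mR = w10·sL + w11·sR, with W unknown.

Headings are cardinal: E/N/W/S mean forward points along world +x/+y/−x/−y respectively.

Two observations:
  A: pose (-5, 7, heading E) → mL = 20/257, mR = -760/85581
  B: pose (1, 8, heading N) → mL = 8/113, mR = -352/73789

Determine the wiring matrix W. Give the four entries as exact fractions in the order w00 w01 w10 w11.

obs A: pose=(-5,7,E) → sL=20/333, sR=20/257, mL=20/257, mR=-760/85581
obs B: pose=(1,8,N) → sL=40/653, sR=8/113, mL=8/113, mR=-352/73789
sensor matrix S = [[20/333, 20/257], [40/653, 8/113]]; det S = -3251840/6314936409
solve [mL_A; mL_B] = S·[w00; w01] and [mR_A; mR_B] = S·[w10; w11]:
  w00 = 0, w01 = 1, w10 = 1/2, w11 = -1/2

0 1 1/2 -1/2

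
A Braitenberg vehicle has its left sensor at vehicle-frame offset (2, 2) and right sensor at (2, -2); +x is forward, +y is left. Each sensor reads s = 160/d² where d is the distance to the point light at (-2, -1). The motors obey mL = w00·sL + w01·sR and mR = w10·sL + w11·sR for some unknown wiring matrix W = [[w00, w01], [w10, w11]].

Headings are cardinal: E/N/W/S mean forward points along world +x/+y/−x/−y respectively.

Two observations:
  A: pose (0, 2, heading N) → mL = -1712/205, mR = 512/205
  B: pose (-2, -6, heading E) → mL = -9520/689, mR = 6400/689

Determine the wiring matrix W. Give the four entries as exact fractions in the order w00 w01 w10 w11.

obs A: pose=(0,2,N) → sL=32/5, sR=160/41, mL=-1712/205, mR=512/205
obs B: pose=(-2,-6,E) → sL=160/13, sR=160/53, mL=-9520/689, mR=6400/689
sensor matrix S = [[32/5, 160/41], [160/13, 160/53]]; det S = -811008/28249
solve [mL_A; mL_B] = S·[w00; w01] and [mR_A; mR_B] = S·[w10; w11]:
  w00 = -1, w01 = -1/2, w10 = 1, w11 = -1

-1 -1/2 1 -1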